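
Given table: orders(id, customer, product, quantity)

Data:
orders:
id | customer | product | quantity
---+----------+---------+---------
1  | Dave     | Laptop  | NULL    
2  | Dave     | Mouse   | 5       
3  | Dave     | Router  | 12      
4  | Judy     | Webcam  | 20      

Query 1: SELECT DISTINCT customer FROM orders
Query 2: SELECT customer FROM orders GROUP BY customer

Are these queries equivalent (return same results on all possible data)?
Yes, equivalent

Both queries return: [('Dave',), ('Judy',)]

Reason: Both get unique customers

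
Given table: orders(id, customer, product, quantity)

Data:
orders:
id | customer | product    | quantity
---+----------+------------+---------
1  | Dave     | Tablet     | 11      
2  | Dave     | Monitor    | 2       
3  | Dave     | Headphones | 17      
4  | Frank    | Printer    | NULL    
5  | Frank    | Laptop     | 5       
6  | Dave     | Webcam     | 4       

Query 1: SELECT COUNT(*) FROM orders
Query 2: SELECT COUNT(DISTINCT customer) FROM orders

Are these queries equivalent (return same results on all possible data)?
No, not equivalent

Query 1 returns: [(6,)]
Query 2 returns: [(2,)]

Reason: COUNT(*) counts rows, COUNT(DISTINCT customer) counts unique customers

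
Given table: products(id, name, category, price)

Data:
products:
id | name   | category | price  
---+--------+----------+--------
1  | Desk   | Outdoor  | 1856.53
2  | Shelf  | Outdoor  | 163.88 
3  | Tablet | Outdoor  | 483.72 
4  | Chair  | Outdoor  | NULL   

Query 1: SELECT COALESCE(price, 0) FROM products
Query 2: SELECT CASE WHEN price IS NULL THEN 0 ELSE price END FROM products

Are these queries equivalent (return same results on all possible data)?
Yes, equivalent

Both queries return: [(0,), (163.88,), (483.72,), (1856.53,)]

Reason: COALESCE vs CASE for NULL handling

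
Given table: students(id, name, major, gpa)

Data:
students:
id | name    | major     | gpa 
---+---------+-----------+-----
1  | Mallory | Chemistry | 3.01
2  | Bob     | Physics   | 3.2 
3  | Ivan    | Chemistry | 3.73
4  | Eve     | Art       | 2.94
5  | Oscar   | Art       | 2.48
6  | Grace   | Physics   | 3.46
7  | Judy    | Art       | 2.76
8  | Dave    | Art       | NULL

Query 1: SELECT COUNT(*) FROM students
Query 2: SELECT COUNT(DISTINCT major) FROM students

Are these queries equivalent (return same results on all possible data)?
No, not equivalent

Query 1 returns: [(8,)]
Query 2 returns: [(3,)]

Reason: COUNT(*) counts rows, COUNT(DISTINCT major) counts unique majors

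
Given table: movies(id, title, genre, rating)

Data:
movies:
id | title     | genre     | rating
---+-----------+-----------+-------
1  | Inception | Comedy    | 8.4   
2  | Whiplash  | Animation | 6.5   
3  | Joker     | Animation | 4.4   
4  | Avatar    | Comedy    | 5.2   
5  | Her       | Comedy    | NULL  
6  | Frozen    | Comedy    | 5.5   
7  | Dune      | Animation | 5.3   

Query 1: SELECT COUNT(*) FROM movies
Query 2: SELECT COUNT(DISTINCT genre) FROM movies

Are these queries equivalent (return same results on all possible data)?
No, not equivalent

Query 1 returns: [(7,)]
Query 2 returns: [(2,)]

Reason: COUNT(*) counts rows, COUNT(DISTINCT genre) counts unique genres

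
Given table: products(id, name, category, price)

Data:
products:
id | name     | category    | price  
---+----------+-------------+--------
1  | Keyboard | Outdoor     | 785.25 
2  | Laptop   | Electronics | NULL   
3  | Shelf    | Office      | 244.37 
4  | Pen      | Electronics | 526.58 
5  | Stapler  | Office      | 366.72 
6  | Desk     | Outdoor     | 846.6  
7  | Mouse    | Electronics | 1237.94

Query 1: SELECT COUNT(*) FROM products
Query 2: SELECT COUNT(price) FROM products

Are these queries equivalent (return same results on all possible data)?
No, not equivalent

Query 1 returns: [(7,)]
Query 2 returns: [(6,)]

Reason: COUNT(*) includes NULLs, COUNT(column) excludes them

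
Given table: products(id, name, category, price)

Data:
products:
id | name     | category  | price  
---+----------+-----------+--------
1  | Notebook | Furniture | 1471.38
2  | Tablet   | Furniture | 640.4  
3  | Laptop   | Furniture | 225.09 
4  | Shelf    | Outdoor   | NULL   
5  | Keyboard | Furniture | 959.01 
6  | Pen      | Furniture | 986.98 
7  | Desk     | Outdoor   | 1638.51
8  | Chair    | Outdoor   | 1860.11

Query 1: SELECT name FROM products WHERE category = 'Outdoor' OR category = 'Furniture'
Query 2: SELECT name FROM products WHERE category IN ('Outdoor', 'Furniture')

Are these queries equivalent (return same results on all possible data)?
Yes, equivalent

Both queries return: [('Chair',), ('Desk',), ('Keyboard',), ('Laptop',), ('Notebook',), ('Pen',), ('Shelf',), ('Tablet',)]

Reason: OR vs IN are equivalent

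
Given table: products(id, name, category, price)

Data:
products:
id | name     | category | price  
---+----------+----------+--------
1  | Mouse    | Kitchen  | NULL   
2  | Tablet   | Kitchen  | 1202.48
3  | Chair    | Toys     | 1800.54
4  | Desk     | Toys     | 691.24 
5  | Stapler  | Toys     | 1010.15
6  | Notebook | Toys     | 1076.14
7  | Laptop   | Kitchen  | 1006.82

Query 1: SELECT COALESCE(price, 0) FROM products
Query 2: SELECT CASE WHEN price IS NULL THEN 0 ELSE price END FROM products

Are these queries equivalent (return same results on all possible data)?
Yes, equivalent

Both queries return: [(0,), (691.24,), (1006.82,), (1010.15,), (1076.14,), (1202.48,), (1800.54,)]

Reason: COALESCE vs CASE for NULL handling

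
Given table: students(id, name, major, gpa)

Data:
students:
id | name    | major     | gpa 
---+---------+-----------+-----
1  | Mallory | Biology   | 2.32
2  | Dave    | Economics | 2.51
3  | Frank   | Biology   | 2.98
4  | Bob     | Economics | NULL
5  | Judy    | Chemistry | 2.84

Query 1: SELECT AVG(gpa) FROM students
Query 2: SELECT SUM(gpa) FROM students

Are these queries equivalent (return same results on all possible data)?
No, not equivalent

Query 1 returns: [(2.6624999999999996,)]
Query 2 returns: [(10.649999999999999,)]

Reason: AVG vs SUM give different aggregate values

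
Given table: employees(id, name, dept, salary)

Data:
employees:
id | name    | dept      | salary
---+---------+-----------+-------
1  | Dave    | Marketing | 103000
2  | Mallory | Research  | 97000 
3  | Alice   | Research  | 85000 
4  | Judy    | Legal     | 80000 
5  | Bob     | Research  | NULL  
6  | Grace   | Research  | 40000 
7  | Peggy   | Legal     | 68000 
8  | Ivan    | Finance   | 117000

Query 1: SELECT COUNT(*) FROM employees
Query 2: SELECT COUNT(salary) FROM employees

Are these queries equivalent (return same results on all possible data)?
No, not equivalent

Query 1 returns: [(8,)]
Query 2 returns: [(7,)]

Reason: COUNT(*) includes NULLs, COUNT(column) excludes them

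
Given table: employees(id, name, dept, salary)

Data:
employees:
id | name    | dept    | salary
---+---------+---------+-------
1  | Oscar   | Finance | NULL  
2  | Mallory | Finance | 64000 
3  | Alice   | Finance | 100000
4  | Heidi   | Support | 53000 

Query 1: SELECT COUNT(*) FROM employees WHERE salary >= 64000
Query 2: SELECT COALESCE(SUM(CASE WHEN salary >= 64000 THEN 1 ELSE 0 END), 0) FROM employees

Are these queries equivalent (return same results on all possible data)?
Yes, equivalent

Both queries return: [(2,)]

Reason: COUNT with WHERE vs conditional SUM (COALESCE handles empty-table NULL)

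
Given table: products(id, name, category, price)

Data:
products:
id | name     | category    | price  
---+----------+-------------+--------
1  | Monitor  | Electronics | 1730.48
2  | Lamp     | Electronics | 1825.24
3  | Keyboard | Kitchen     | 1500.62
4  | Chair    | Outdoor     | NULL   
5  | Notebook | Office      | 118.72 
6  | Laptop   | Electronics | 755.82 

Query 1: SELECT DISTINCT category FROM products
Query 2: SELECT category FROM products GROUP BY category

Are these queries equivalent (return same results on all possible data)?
Yes, equivalent

Both queries return: [('Electronics',), ('Kitchen',), ('Office',), ('Outdoor',)]

Reason: Both get unique categorys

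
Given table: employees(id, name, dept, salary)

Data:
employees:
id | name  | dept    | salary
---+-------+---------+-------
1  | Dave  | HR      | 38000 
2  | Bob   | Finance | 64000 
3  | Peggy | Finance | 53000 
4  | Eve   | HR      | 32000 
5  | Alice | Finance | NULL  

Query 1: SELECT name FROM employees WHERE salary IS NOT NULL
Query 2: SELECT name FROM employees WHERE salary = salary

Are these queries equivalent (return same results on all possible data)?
Yes, equivalent

Both queries return: [('Bob',), ('Dave',), ('Eve',), ('Peggy',)]

Reason: IS NOT NULL vs self-equality (both exclude NULLs)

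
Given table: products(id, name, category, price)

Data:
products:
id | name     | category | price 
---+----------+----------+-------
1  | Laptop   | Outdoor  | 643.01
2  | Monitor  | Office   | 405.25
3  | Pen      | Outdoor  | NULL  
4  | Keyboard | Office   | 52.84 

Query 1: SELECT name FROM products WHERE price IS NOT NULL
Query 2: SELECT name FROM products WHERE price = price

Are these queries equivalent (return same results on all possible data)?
Yes, equivalent

Both queries return: [('Keyboard',), ('Laptop',), ('Monitor',)]

Reason: IS NOT NULL vs self-equality (both exclude NULLs)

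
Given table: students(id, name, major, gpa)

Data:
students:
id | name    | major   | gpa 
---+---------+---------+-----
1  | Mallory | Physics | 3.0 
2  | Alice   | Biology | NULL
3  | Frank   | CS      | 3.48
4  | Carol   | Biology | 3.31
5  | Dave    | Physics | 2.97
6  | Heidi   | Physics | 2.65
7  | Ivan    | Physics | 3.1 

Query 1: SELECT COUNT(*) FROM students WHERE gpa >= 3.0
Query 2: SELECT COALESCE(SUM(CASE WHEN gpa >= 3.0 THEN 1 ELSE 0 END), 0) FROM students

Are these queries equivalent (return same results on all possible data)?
Yes, equivalent

Both queries return: [(4,)]

Reason: COUNT with WHERE vs conditional SUM (COALESCE handles empty-table NULL)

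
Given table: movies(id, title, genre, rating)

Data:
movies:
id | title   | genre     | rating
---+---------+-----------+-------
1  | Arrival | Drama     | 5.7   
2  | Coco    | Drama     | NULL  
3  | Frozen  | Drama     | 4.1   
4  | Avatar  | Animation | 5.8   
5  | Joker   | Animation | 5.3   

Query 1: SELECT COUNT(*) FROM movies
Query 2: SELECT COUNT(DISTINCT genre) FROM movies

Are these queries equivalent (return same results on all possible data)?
No, not equivalent

Query 1 returns: [(5,)]
Query 2 returns: [(2,)]

Reason: COUNT(*) counts rows, COUNT(DISTINCT genre) counts unique genres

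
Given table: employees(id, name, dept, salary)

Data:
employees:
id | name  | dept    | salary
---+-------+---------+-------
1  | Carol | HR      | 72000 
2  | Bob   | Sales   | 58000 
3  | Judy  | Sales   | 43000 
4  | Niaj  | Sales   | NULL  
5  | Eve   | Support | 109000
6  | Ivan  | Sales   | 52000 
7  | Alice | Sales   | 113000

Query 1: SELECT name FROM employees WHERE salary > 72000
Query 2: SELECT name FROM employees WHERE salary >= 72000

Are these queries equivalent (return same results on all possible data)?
No, not equivalent

Query 1 returns: [('Eve',), ('Alice',)]
Query 2 returns: [('Carol',), ('Eve',), ('Alice',)]

Reason: > vs >= gives different results when salary = 72000 exists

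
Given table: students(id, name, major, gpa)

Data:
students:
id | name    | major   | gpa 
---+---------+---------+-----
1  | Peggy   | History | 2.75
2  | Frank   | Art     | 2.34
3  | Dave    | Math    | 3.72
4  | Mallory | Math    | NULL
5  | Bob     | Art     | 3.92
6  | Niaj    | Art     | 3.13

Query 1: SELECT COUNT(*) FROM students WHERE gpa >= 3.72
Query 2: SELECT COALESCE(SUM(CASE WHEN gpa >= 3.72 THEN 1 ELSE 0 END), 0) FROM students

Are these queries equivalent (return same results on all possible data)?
Yes, equivalent

Both queries return: [(2,)]

Reason: COUNT with WHERE vs conditional SUM (COALESCE handles empty-table NULL)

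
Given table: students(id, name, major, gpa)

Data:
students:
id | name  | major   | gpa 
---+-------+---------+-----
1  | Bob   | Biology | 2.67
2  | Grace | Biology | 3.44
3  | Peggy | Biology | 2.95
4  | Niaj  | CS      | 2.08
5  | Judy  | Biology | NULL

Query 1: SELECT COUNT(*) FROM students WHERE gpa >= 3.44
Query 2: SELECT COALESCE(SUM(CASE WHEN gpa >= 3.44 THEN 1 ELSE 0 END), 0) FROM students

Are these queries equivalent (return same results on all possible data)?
Yes, equivalent

Both queries return: [(1,)]

Reason: COUNT with WHERE vs conditional SUM (COALESCE handles empty-table NULL)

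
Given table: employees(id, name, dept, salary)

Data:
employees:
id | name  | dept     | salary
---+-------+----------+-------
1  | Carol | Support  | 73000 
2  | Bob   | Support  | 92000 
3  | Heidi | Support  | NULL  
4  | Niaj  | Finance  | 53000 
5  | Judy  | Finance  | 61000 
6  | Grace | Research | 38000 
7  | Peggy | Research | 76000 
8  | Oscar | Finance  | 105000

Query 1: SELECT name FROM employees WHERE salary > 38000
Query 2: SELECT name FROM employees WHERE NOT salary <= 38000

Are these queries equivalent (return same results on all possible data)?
Yes, equivalent

Both queries return: [('Bob',), ('Carol',), ('Judy',), ('Niaj',), ('Oscar',), ('Peggy',)]

Reason: Both filter salary > 38000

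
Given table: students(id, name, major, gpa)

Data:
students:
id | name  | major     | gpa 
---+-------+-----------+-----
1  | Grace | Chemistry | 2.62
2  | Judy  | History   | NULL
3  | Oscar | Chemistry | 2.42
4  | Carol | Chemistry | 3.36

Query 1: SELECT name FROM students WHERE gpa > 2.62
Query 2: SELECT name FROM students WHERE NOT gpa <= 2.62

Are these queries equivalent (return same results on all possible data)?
Yes, equivalent

Both queries return: [('Carol',)]

Reason: Both filter gpa > 2.62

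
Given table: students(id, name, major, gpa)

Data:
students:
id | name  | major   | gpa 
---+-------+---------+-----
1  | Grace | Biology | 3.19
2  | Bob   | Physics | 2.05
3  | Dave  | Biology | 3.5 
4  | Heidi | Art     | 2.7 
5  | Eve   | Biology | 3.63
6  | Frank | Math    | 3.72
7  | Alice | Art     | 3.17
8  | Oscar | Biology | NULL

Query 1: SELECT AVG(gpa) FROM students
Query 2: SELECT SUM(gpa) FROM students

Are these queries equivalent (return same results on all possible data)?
No, not equivalent

Query 1 returns: [(3.1371428571428575,)]
Query 2 returns: [(21.96,)]

Reason: AVG vs SUM give different aggregate values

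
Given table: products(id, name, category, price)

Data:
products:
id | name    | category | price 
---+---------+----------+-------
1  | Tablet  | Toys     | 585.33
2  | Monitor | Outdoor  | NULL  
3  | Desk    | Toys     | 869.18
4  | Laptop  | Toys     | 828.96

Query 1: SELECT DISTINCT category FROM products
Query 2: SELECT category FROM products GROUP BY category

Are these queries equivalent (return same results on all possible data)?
Yes, equivalent

Both queries return: [('Outdoor',), ('Toys',)]

Reason: Both get unique categorys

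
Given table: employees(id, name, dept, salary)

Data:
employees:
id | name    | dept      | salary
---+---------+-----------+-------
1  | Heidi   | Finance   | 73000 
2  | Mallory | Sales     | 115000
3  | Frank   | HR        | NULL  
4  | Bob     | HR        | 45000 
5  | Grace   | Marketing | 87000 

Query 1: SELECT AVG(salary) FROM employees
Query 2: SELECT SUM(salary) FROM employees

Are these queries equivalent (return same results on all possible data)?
No, not equivalent

Query 1 returns: [(80000.0,)]
Query 2 returns: [(320000,)]

Reason: AVG vs SUM give different aggregate values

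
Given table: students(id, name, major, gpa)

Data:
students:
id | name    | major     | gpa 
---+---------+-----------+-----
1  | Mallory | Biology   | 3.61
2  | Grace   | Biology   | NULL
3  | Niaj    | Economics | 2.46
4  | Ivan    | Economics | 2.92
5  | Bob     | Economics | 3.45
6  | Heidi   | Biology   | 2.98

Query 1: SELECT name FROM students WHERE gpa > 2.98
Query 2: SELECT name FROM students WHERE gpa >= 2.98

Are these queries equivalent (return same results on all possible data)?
No, not equivalent

Query 1 returns: [('Mallory',), ('Bob',)]
Query 2 returns: [('Mallory',), ('Bob',), ('Heidi',)]

Reason: > vs >= gives different results when gpa = 2.98 exists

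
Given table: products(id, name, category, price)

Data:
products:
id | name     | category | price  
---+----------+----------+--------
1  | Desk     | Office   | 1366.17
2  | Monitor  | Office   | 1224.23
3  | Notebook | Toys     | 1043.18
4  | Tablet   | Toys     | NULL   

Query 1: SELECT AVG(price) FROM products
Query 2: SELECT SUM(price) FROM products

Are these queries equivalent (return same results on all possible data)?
No, not equivalent

Query 1 returns: [(1211.1933333333334,)]
Query 2 returns: [(3633.58,)]

Reason: AVG vs SUM give different aggregate values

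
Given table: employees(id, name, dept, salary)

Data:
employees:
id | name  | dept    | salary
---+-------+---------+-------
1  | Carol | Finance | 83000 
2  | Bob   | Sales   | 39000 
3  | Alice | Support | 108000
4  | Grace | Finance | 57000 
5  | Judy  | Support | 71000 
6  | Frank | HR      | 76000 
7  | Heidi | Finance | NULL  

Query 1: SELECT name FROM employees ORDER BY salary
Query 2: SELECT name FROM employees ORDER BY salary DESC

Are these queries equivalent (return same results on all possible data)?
No, not equivalent

Query 1 returns: [('Heidi',), ('Bob',), ('Grace',), ('Judy',), ('Frank',), ('Carol',), ('Alice',)]
Query 2 returns: [('Alice',), ('Carol',), ('Frank',), ('Judy',), ('Grace',), ('Bob',), ('Heidi',)]

Reason: ASC vs DESC gives opposite ordering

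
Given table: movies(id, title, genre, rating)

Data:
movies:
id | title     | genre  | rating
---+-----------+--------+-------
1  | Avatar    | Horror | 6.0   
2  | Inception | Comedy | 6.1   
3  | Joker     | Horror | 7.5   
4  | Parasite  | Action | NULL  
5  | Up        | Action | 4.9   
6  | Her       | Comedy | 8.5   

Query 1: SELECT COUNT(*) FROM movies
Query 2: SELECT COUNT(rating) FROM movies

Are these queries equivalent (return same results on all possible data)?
No, not equivalent

Query 1 returns: [(6,)]
Query 2 returns: [(5,)]

Reason: COUNT(*) includes NULLs, COUNT(column) excludes them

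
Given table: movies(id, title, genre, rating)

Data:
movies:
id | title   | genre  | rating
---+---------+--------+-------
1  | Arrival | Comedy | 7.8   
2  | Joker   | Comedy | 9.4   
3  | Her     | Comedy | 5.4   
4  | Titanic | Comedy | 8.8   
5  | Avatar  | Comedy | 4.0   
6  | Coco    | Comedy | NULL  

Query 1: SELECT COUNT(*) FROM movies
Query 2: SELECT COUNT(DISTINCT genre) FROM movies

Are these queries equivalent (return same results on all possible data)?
No, not equivalent

Query 1 returns: [(6,)]
Query 2 returns: [(1,)]

Reason: COUNT(*) counts rows, COUNT(DISTINCT genre) counts unique genres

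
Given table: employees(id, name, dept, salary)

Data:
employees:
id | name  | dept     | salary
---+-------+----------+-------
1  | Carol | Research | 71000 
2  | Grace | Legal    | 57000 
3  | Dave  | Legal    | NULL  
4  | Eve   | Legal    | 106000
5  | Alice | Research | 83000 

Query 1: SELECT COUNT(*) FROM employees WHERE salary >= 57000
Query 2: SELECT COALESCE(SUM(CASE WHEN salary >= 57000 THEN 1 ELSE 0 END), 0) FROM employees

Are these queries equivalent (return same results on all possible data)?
Yes, equivalent

Both queries return: [(4,)]

Reason: COUNT with WHERE vs conditional SUM (COALESCE handles empty-table NULL)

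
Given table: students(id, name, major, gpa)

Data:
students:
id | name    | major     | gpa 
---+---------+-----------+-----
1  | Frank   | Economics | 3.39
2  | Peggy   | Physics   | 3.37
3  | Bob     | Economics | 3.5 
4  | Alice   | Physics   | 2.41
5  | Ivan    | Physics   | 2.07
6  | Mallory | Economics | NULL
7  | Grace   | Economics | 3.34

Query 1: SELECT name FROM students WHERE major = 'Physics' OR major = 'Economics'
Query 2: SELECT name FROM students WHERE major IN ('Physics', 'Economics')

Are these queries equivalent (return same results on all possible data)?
Yes, equivalent

Both queries return: [('Alice',), ('Bob',), ('Frank',), ('Grace',), ('Ivan',), ('Mallory',), ('Peggy',)]

Reason: OR vs IN are equivalent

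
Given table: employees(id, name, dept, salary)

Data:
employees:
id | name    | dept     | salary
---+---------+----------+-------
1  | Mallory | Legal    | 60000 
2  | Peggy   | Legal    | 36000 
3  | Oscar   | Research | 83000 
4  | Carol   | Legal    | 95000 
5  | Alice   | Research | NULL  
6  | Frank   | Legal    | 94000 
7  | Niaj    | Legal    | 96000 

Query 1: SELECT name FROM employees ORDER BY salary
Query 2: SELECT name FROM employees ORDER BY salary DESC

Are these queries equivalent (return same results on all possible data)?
No, not equivalent

Query 1 returns: [('Alice',), ('Peggy',), ('Mallory',), ('Oscar',), ('Frank',), ('Carol',), ('Niaj',)]
Query 2 returns: [('Niaj',), ('Carol',), ('Frank',), ('Oscar',), ('Mallory',), ('Peggy',), ('Alice',)]

Reason: ASC vs DESC gives opposite ordering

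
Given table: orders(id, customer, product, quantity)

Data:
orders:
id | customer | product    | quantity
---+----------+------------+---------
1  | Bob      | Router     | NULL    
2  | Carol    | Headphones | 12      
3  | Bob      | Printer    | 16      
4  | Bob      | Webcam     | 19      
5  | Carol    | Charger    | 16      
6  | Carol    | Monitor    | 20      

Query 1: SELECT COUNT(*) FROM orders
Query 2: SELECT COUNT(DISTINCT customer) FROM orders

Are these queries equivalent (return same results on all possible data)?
No, not equivalent

Query 1 returns: [(6,)]
Query 2 returns: [(2,)]

Reason: COUNT(*) counts rows, COUNT(DISTINCT customer) counts unique customers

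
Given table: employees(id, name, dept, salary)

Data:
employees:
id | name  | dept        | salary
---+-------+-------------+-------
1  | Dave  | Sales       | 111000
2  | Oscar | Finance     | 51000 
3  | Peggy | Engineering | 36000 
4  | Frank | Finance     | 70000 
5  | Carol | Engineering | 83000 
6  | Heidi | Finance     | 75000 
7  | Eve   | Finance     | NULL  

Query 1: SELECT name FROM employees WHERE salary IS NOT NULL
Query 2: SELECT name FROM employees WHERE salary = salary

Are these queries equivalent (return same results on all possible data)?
Yes, equivalent

Both queries return: [('Carol',), ('Dave',), ('Frank',), ('Heidi',), ('Oscar',), ('Peggy',)]

Reason: IS NOT NULL vs self-equality (both exclude NULLs)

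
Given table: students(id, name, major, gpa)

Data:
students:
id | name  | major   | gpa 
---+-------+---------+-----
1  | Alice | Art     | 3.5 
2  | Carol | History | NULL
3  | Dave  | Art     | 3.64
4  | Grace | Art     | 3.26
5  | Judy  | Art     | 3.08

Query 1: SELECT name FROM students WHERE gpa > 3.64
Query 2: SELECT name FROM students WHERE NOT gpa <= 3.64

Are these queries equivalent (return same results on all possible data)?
Yes, equivalent

Both queries return: []

Reason: Both filter gpa > 3.64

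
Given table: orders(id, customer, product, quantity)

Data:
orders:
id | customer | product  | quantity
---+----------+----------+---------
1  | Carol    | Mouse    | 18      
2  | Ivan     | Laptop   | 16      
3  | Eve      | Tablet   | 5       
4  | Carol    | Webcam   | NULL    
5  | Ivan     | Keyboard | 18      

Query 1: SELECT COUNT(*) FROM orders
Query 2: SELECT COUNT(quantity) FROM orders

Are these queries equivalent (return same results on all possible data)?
No, not equivalent

Query 1 returns: [(5,)]
Query 2 returns: [(4,)]

Reason: COUNT(*) includes NULLs, COUNT(column) excludes them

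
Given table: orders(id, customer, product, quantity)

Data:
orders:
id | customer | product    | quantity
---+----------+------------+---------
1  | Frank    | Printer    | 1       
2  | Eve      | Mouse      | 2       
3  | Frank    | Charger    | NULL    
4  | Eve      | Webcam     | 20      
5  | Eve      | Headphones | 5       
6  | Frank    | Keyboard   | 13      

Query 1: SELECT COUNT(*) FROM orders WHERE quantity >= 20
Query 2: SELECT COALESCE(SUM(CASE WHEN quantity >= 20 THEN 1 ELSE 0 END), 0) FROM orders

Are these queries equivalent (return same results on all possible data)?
Yes, equivalent

Both queries return: [(1,)]

Reason: COUNT with WHERE vs conditional SUM (COALESCE handles empty-table NULL)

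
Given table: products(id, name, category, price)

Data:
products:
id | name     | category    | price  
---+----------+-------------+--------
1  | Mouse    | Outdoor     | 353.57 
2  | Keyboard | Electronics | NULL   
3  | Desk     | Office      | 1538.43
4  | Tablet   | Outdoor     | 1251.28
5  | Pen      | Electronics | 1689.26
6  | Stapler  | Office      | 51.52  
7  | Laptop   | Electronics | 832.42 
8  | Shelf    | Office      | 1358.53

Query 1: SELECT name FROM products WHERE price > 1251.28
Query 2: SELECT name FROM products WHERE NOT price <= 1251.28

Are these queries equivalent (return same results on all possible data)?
Yes, equivalent

Both queries return: [('Desk',), ('Pen',), ('Shelf',)]

Reason: Both filter price > 1251.28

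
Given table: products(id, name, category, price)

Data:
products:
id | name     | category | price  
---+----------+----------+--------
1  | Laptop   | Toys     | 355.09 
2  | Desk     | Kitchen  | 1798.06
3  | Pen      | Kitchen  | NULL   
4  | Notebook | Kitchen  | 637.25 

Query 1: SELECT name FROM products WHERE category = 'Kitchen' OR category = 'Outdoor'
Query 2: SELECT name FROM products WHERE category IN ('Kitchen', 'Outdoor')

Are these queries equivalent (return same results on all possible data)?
Yes, equivalent

Both queries return: [('Desk',), ('Notebook',), ('Pen',)]

Reason: OR vs IN are equivalent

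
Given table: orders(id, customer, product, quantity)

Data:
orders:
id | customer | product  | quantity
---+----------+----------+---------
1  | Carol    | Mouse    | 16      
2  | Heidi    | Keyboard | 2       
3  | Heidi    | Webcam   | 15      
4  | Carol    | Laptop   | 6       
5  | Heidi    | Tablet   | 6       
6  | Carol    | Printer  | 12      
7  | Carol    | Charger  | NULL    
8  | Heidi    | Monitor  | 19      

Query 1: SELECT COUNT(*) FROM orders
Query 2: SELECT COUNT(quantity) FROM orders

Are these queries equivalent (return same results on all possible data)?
No, not equivalent

Query 1 returns: [(8,)]
Query 2 returns: [(7,)]

Reason: COUNT(*) includes NULLs, COUNT(column) excludes them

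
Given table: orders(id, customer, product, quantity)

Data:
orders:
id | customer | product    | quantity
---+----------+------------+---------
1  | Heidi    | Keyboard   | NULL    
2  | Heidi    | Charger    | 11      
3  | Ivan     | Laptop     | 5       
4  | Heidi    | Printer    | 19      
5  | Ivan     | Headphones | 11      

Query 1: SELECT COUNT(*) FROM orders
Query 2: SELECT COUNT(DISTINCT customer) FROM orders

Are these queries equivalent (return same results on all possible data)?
No, not equivalent

Query 1 returns: [(5,)]
Query 2 returns: [(2,)]

Reason: COUNT(*) counts rows, COUNT(DISTINCT customer) counts unique customers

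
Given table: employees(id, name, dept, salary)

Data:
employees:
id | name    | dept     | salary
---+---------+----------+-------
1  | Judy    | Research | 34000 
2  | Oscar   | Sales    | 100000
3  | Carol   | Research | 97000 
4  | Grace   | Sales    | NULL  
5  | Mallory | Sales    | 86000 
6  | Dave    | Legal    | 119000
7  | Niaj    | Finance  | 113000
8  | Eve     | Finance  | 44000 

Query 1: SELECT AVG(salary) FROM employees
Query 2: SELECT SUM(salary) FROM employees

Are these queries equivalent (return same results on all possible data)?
No, not equivalent

Query 1 returns: [(84714.28571428571,)]
Query 2 returns: [(593000,)]

Reason: AVG vs SUM give different aggregate values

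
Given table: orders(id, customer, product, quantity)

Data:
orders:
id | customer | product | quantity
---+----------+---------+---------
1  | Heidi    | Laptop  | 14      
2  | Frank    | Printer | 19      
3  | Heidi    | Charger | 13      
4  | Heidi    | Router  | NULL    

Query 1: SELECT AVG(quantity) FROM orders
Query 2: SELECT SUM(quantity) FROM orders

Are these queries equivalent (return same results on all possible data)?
No, not equivalent

Query 1 returns: [(15.333333333333334,)]
Query 2 returns: [(46,)]

Reason: AVG vs SUM give different aggregate values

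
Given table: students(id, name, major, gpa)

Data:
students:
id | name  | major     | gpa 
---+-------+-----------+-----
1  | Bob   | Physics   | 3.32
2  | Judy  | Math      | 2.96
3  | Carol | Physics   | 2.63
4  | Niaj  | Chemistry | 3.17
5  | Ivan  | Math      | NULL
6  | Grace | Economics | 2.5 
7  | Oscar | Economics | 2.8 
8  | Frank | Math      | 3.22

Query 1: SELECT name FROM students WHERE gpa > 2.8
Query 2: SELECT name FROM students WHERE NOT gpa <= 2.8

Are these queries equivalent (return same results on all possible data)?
Yes, equivalent

Both queries return: [('Bob',), ('Frank',), ('Judy',), ('Niaj',)]

Reason: Both filter gpa > 2.8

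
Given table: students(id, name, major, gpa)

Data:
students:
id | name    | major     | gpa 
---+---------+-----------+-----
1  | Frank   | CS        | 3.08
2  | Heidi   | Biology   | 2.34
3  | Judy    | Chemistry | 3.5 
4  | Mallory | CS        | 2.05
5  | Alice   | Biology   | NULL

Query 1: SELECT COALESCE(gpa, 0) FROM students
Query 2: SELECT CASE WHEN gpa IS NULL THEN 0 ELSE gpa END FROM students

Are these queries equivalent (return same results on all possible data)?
Yes, equivalent

Both queries return: [(0,), (2.05,), (2.34,), (3.08,), (3.5,)]

Reason: COALESCE vs CASE for NULL handling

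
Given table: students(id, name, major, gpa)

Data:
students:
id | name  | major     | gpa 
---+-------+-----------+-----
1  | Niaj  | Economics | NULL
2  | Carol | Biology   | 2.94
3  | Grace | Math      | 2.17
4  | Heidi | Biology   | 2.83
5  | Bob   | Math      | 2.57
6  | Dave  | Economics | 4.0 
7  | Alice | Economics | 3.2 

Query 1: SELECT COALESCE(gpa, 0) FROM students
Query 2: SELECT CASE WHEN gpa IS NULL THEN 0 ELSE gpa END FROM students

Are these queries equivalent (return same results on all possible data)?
Yes, equivalent

Both queries return: [(0,), (2.17,), (2.57,), (2.83,), (2.94,), (3.2,), (4.0,)]

Reason: COALESCE vs CASE for NULL handling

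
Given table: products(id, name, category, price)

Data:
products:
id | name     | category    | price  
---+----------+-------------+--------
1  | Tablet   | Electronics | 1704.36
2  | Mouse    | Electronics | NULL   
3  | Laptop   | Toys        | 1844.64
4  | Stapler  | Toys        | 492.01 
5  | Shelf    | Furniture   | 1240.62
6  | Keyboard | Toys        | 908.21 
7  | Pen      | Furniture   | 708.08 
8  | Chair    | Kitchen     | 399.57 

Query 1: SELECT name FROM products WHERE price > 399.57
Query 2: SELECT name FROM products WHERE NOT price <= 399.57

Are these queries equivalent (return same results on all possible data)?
Yes, equivalent

Both queries return: [('Keyboard',), ('Laptop',), ('Pen',), ('Shelf',), ('Stapler',), ('Tablet',)]

Reason: Both filter price > 399.57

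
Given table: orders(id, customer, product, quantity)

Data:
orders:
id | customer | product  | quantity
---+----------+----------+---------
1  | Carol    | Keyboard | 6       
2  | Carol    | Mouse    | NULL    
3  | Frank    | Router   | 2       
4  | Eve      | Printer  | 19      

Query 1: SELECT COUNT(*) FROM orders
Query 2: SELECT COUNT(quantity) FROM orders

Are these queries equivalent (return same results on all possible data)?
No, not equivalent

Query 1 returns: [(4,)]
Query 2 returns: [(3,)]

Reason: COUNT(*) includes NULLs, COUNT(column) excludes them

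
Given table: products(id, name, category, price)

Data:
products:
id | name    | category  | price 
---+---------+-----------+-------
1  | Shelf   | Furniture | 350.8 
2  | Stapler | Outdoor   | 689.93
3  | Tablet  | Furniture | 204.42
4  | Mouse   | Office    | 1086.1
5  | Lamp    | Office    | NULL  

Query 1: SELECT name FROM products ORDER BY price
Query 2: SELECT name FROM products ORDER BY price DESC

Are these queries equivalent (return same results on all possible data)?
No, not equivalent

Query 1 returns: [('Lamp',), ('Tablet',), ('Shelf',), ('Stapler',), ('Mouse',)]
Query 2 returns: [('Mouse',), ('Stapler',), ('Shelf',), ('Tablet',), ('Lamp',)]

Reason: ASC vs DESC gives opposite ordering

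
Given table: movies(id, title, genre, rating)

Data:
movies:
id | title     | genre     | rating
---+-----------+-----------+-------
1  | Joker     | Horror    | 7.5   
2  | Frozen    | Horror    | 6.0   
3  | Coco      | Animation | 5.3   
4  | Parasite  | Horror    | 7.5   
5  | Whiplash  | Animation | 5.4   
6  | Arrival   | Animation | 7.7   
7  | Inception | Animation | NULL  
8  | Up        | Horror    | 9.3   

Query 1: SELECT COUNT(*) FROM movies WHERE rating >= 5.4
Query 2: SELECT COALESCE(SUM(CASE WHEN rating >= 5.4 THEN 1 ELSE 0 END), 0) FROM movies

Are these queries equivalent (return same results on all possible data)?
Yes, equivalent

Both queries return: [(6,)]

Reason: COUNT with WHERE vs conditional SUM (COALESCE handles empty-table NULL)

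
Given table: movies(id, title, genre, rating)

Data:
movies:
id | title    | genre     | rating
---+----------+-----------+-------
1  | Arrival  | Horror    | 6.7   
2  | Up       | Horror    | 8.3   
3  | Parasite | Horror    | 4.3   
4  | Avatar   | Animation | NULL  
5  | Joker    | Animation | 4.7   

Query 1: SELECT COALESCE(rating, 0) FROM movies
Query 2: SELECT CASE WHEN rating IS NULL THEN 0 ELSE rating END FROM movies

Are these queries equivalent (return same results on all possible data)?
Yes, equivalent

Both queries return: [(0,), (4.3,), (4.7,), (6.7,), (8.3,)]

Reason: COALESCE vs CASE for NULL handling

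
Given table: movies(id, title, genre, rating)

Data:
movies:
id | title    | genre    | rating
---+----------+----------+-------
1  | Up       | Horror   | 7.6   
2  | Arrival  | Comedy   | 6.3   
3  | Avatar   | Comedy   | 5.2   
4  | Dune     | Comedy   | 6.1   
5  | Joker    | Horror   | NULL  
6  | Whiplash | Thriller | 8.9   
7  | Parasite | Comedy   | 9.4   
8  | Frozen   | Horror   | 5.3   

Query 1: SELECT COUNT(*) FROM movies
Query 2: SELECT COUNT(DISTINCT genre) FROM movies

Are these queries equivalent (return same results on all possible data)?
No, not equivalent

Query 1 returns: [(8,)]
Query 2 returns: [(3,)]

Reason: COUNT(*) counts rows, COUNT(DISTINCT genre) counts unique genres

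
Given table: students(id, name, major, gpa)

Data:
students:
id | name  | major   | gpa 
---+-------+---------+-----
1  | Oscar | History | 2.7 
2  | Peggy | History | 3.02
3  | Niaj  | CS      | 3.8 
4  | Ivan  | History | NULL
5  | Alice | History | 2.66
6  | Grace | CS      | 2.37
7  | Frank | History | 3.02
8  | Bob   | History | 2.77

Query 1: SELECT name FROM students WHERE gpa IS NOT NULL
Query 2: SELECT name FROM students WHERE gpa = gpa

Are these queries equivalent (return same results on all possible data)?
Yes, equivalent

Both queries return: [('Alice',), ('Bob',), ('Frank',), ('Grace',), ('Niaj',), ('Oscar',), ('Peggy',)]

Reason: IS NOT NULL vs self-equality (both exclude NULLs)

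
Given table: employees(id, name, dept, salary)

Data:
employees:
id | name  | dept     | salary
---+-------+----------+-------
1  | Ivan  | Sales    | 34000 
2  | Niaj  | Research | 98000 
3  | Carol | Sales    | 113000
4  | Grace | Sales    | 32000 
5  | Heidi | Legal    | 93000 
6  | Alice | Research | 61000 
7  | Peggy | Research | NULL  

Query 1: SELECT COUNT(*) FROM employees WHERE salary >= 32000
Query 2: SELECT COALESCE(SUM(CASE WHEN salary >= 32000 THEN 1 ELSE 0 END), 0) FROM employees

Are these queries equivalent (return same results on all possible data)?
Yes, equivalent

Both queries return: [(6,)]

Reason: COUNT with WHERE vs conditional SUM (COALESCE handles empty-table NULL)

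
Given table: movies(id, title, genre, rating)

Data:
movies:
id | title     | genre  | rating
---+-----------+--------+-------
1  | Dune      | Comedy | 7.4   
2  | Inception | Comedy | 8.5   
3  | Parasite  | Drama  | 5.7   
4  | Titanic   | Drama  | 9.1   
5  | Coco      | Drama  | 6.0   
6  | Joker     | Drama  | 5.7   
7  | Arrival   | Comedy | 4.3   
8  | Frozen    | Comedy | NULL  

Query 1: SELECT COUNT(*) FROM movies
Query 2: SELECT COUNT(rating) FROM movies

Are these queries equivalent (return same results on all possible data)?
No, not equivalent

Query 1 returns: [(8,)]
Query 2 returns: [(7,)]

Reason: COUNT(*) includes NULLs, COUNT(column) excludes them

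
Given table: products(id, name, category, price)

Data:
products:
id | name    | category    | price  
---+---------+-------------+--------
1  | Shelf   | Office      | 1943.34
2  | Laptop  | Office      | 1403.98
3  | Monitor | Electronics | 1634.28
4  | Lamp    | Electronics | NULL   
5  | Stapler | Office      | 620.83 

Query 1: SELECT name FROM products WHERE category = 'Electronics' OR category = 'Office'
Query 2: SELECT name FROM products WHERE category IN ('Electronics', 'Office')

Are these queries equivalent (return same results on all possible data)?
Yes, equivalent

Both queries return: [('Lamp',), ('Laptop',), ('Monitor',), ('Shelf',), ('Stapler',)]

Reason: OR vs IN are equivalent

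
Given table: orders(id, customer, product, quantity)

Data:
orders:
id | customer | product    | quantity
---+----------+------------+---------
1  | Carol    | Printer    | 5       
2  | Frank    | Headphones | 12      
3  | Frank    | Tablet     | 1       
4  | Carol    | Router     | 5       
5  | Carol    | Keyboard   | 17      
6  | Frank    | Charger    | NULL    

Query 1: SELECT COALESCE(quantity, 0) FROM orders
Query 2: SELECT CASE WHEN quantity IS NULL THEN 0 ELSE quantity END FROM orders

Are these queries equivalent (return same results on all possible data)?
Yes, equivalent

Both queries return: [(0,), (1,), (5,), (5,), (12,), (17,)]

Reason: COALESCE vs CASE for NULL handling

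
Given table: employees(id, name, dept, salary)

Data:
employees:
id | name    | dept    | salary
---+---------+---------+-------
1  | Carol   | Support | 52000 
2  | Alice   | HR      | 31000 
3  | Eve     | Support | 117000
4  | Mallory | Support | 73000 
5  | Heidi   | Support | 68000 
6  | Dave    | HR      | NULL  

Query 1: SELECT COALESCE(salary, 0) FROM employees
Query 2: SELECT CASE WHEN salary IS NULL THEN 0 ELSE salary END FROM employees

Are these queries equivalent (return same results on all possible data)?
Yes, equivalent

Both queries return: [(0,), (31000,), (52000,), (68000,), (73000,), (117000,)]

Reason: COALESCE vs CASE for NULL handling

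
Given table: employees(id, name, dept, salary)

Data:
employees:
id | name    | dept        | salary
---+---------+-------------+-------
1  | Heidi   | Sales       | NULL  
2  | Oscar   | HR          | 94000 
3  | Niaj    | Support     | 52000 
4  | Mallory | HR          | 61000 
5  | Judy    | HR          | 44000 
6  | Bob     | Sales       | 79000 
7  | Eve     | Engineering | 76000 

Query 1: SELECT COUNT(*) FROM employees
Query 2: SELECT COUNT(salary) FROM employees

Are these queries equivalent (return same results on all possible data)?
No, not equivalent

Query 1 returns: [(7,)]
Query 2 returns: [(6,)]

Reason: COUNT(*) includes NULLs, COUNT(column) excludes them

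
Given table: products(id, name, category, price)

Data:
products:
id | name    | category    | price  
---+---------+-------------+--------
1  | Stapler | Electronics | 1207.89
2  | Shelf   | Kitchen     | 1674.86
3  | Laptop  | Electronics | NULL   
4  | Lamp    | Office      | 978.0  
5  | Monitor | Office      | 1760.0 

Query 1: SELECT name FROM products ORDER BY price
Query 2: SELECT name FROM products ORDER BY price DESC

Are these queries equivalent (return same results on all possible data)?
No, not equivalent

Query 1 returns: [('Laptop',), ('Lamp',), ('Stapler',), ('Shelf',), ('Monitor',)]
Query 2 returns: [('Monitor',), ('Shelf',), ('Stapler',), ('Lamp',), ('Laptop',)]

Reason: ASC vs DESC gives opposite ordering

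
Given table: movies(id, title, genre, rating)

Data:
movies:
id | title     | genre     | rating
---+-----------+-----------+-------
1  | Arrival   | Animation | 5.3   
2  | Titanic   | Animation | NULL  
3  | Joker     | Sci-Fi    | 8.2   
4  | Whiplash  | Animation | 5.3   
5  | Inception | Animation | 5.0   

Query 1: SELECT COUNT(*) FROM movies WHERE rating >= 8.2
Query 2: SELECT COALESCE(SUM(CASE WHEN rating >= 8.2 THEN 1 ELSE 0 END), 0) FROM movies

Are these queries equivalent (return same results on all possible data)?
Yes, equivalent

Both queries return: [(1,)]

Reason: COUNT with WHERE vs conditional SUM (COALESCE handles empty-table NULL)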